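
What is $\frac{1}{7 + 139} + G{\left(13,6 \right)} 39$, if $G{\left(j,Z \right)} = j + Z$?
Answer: $\frac{108187}{146} \approx 741.01$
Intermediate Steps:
$G{\left(j,Z \right)} = Z + j$
$\frac{1}{7 + 139} + G{\left(13,6 \right)} 39 = \frac{1}{7 + 139} + \left(6 + 13\right) 39 = \frac{1}{146} + 19 \cdot 39 = \frac{1}{146} + 741 = \frac{108187}{146}$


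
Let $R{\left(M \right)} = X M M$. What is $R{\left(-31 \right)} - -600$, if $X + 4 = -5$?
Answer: $-8049$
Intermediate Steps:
$X = -9$ ($X = -4 - 5 = -9$)
$R{\left(M \right)} = - 9 M^{2}$ ($R{\left(M \right)} = - 9 M M = - 9 M^{2}$)
$R{\left(-31 \right)} - -600 = - 9 \left(-31\right)^{2} - -600 = \left(-9\right) 961 + 600 = -8649 + 600 = -8049$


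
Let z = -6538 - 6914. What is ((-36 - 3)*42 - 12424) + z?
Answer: -27514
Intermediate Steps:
z = -13452
((-36 - 3)*42 - 12424) + z = ((-36 - 3)*42 - 12424) - 13452 = (-39*42 - 12424) - 13452 = (-1638 - 12424) - 13452 = -14062 - 13452 = -27514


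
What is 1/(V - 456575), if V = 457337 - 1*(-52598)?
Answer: 1/53360 ≈ 1.8741e-5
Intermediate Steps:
V = 509935 (V = 457337 + 52598 = 509935)
1/(V - 456575) = 1/(509935 - 456575) = 1/53360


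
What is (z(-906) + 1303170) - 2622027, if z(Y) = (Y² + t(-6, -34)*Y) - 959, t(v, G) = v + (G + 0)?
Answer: -462740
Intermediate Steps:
t(v, G) = G + v (t(v, G) = v + G = G + v)
z(Y) = -959 + Y² - 40*Y (z(Y) = (Y² + (-34 - 6)*Y) - 959 = (Y² - 40*Y) - 959 = -959 + Y² - 40*Y)
(z(-906) + 1303170) - 2622027 = ((-959 + (-906)² - 40*(-906)) + 1303170) - 2622027 = ((-959 + 820836 + 36240) + 1303170) - 2622027 = (856117 + 1303170) - 2622027 = 2159287 - 2622027 = -462740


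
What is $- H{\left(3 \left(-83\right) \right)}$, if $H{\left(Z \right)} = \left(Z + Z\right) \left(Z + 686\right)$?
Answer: $217626$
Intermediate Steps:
$H{\left(Z \right)} = 2 Z \left(686 + Z\right)$
$- H{\left(3 \left(-83\right) \right)} = - 2 \cdot 3 \left(-83\right) \left(686 + 3 \left(-83\right)\right) = - 2 \left(-249\right) \left(686 - 249\right) = - 2 \left(-249\right) 437 = \left(-1\right) \left(-217626\right) = 217626$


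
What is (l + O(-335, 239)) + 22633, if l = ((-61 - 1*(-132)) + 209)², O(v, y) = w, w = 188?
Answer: 101221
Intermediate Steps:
O(v, y) = 188
l = 78400 (l = ((-61 + 132) + 209)² = (71 + 209)² = 280² = 78400)
(l + O(-335, 239)) + 22633 = (78400 + 188) + 22633 = 78588 + 22633 = 101221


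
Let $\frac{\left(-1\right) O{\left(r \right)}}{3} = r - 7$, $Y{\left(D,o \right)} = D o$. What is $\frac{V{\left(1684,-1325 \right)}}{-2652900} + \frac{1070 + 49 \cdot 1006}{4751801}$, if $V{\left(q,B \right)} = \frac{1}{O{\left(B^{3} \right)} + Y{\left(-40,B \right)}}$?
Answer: $\frac{932423657940622065799}{87973387146094997468400} \approx 0.010599$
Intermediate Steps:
$O{\left(r \right)} = 21 - 3 r$ ($O{\left(r \right)} = - 3 \left(r - 7\right) = - 3 \left(-7 + r\right) = 21 - 3 r$)
$V{\left(q,B \right)} = \frac{1}{21 - 40 B - 3 B^{3}}$ ($V{\left(q,B \right)} = \frac{1}{\left(21 - 3 B^{3}\right) - 40 B} = \frac{1}{21 - 40 B - 3 B^{3}}$)
$\frac{V{\left(1684,-1325 \right)}}{-2652900} + \frac{1070 + 49 \cdot 1006}{4751801} = \frac{\left(-1\right) \frac{1}{-21 + 3 \left(-1325\right)^{3} + 40 \left(-1325\right)}}{-2652900} + \frac{1070 + 49 \cdot 1006}{4751801} = - \frac{1}{-21 + 3 \left(-2326203125\right) - 53000} \left(- \frac{1}{2652900}\right) + \left(1070 + 49294\right) \frac{1}{4751801} = - \frac{1}{-21 - 6978609375 - 53000} \left(- \frac{1}{2652900}\right) + 50364 \cdot \frac{1}{4751801} = - \frac{1}{-6978662396} \left(- \frac{1}{2652900}\right) + \frac{50364}{4751801} = \left(-1\right) \left(- \frac{1}{6978662396}\right) \left(- \frac{1}{2652900}\right) + \frac{50364}{4751801} = \frac{1}{6978662396} \left(- \frac{1}{2652900}\right) + \frac{50364}{4751801} = - \frac{1}{18513693470348400} + \frac{50364}{4751801} = \frac{932423657940622065799}{87973387146094997468400}$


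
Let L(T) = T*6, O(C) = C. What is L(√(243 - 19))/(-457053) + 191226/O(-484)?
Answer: -95613/242 - 8*√14/152351 ≈ -395.10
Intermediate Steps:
L(T) = 6*T
L(√(243 - 19))/(-457053) + 191226/O(-484) = (6*√(243 - 19))/(-457053) + 191226/(-484) = (6*√224)*(-1/457053) + 191226*(-1/484) = (6*(4*√14))*(-1/457053) - 95613/242 = (24*√14)*(-1/457053) - 95613/242 = -8*√14/152351 - 95613/242 = -95613/242 - 8*√14/152351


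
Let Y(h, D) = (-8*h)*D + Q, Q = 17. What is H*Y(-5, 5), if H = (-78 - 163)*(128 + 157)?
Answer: -14904645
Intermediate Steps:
Y(h, D) = 17 - 8*D*h (Y(h, D) = (-8*h)*D + 17 = -8*D*h + 17 = 17 - 8*D*h)
H = -68685 (H = -241*285 = -68685)
H*Y(-5, 5) = -68685*(17 - 8*5*(-5)) = -68685*(17 + 200) = -68685*217 = -14904645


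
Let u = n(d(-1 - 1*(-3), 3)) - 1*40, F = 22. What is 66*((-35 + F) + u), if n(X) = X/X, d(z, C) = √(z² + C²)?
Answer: -3432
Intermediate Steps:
d(z, C) = √(C² + z²)
n(X) = 1
u = -39 (u = 1 - 1*40 = 1 - 40 = -39)
66*((-35 + F) + u) = 66*((-35 + 22) - 39) = 66*(-13 - 39) = 66*(-52) = -3432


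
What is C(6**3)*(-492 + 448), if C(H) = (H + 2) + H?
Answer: -19096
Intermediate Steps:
C(H) = 2 + 2*H (C(H) = (2 + H) + H = 2 + 2*H)
C(6**3)*(-492 + 448) = (2 + 2*6**3)*(-492 + 448) = (2 + 2*216)*(-44) = (2 + 432)*(-44) = 434*(-44) = -19096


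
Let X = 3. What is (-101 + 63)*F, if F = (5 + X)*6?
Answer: -1824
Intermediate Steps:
F = 48 (F = (5 + 3)*6 = 8*6 = 48)
(-101 + 63)*F = (-101 + 63)*48 = -38*48 = -1824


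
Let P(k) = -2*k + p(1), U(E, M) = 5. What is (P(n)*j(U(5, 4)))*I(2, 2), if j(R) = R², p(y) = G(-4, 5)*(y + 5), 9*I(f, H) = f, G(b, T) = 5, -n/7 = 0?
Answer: 500/3 ≈ 166.67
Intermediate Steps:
n = 0 (n = -7*0 = 0)
I(f, H) = f/9
p(y) = 25 + 5*y (p(y) = 5*(y + 5) = 5*(5 + y) = 25 + 5*y)
P(k) = 30 - 2*k (P(k) = -2*k + (25 + 5*1) = -2*k + (25 + 5) = -2*k + 30 = 30 - 2*k)
(P(n)*j(U(5, 4)))*I(2, 2) = ((30 - 2*0)*5²)*((⅑)*2) = ((30 + 0)*25)*(2/9) = (30*25)*(2/9) = 750*(2/9) = 500/3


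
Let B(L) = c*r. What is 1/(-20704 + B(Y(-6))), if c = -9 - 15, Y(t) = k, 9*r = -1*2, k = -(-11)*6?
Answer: -3/62096 ≈ -4.8312e-5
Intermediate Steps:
k = 66 (k = -1*(-66) = 66)
r = -2/9 (r = (-1*2)/9 = (⅑)*(-2) = -2/9 ≈ -0.22222)
Y(t) = 66
c = -24
B(L) = 16/3 (B(L) = -24*(-2/9) = 16/3)
1/(-20704 + B(Y(-6))) = 1/(-20704 + 16/3) = 1/(-62096/3) = -3/62096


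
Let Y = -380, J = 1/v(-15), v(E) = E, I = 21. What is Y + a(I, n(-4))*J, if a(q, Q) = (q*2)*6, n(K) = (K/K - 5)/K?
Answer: -1984/5 ≈ -396.80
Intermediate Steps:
n(K) = -4/K (n(K) = (1 - 5)/K = -4/K)
J = -1/15 (J = 1/(-15) = -1/15 ≈ -0.066667)
a(q, Q) = 12*q (a(q, Q) = (2*q)*6 = 12*q)
Y + a(I, n(-4))*J = -380 + (12*21)*(-1/15) = -380 + 252*(-1/15) = -380 - 84/5 = -1984/5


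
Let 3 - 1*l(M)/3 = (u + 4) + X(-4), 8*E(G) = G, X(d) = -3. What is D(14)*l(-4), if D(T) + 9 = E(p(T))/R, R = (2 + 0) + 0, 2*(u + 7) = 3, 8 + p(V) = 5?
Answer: -6615/32 ≈ -206.72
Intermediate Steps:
p(V) = -3 (p(V) = -8 + 5 = -3)
u = -11/2 (u = -7 + (1/2)*3 = -7 + 3/2 = -11/2 ≈ -5.5000)
E(G) = G/8
R = 2 (R = 2 + 0 = 2)
l(M) = 45/2 (l(M) = 9 - 3*((-11/2 + 4) - 3) = 9 - 3*(-3/2 - 3) = 9 - 3*(-9/2) = 9 + 27/2 = 45/2)
D(T) = -147/16 (D(T) = -9 + ((1/8)*(-3))/2 = -9 - 3/8*1/2 = -9 - 3/16 = -147/16)
D(14)*l(-4) = -147/16*45/2 = -6615/32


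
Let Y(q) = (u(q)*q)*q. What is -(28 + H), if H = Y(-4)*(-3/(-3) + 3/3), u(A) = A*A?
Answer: -540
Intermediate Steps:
u(A) = A²
Y(q) = q⁴ (Y(q) = (q²*q)*q = q³*q = q⁴)
H = 512 (H = (-4)⁴*(-3/(-3) + 3/3) = 256*(-3*(-⅓) + 3*(⅓)) = 256*(1 + 1) = 256*2 = 512)
-(28 + H) = -(28 + 512) = -1*540 = -540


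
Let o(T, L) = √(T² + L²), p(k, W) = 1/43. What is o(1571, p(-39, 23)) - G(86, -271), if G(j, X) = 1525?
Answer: -1525 + √4563407810/43 ≈ 46.000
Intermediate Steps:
p(k, W) = 1/43
o(T, L) = √(L² + T²)
o(1571, p(-39, 23)) - G(86, -271) = √((1/43)² + 1571²) - 1*1525 = √(1/1849 + 2468041) - 1525 = √(4563407810/1849) - 1525 = √4563407810/43 - 1525 = -1525 + √4563407810/43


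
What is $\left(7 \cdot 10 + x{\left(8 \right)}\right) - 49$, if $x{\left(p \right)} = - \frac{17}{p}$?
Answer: $\frac{151}{8} \approx 18.875$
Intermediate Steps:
$\left(7 \cdot 10 + x{\left(8 \right)}\right) - 49 = \left(7 \cdot 10 - \frac{17}{8}\right) - 49 = \left(70 - \frac{17}{8}\right) - 49 = \frac{543}{8} - 49 = \frac{151}{8}$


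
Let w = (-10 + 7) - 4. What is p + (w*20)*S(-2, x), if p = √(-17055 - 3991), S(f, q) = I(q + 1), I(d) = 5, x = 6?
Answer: -700 + I*√21046 ≈ -700.0 + 145.07*I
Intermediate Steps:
S(f, q) = 5
w = -7 (w = -3 - 4 = -7)
p = I*√21046 (p = √(-21046) = I*√21046 ≈ 145.07*I)
p + (w*20)*S(-2, x) = I*√21046 - 7*20*5 = I*√21046 - 140*5 = I*√21046 - 700 = -700 + I*√21046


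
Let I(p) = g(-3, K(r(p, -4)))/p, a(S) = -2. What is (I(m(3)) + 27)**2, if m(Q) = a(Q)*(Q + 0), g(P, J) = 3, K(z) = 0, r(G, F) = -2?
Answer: 2809/4 ≈ 702.25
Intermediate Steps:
m(Q) = -2*Q (m(Q) = -2*(Q + 0) = -2*Q)
I(p) = 3/p
(I(m(3)) + 27)**2 = (3/((-2*3)) + 27)**2 = (3/(-6) + 27)**2 = (3*(-1/6) + 27)**2 = (-1/2 + 27)**2 = (53/2)**2 = 2809/4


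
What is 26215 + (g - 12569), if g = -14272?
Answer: -626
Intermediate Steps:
26215 + (g - 12569) = 26215 + (-14272 - 12569) = 26215 - 26841 = -626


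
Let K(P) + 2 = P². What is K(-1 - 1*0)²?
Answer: 1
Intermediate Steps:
K(P) = -2 + P²
K(-1 - 1*0)² = (-2 + (-1 - 1*0)²)² = (-2 + (-1 + 0)²)² = (-2 + (-1)²)² = (-2 + 1)² = (-1)² = 1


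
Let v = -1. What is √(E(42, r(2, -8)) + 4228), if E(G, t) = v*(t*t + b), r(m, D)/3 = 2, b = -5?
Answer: √4197 ≈ 64.784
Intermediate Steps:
r(m, D) = 6 (r(m, D) = 3*2 = 6)
E(G, t) = 5 - t² (E(G, t) = -(t*t - 5) = -(t² - 5) = -(-5 + t²) = 5 - t²)
√(E(42, r(2, -8)) + 4228) = √((5 - 1*6²) + 4228) = √((5 - 1*36) + 4228) = √((5 - 36) + 4228) = √(-31 + 4228) = √4197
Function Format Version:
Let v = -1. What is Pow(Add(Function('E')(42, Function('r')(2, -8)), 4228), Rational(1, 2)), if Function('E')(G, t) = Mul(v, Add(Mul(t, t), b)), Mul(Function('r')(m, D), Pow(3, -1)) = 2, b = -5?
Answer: Pow(4197, Rational(1, 2)) ≈ 64.784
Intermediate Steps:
Function('r')(m, D) = 6 (Function('r')(m, D) = Mul(3, 2) = 6)
Function('E')(G, t) = Add(5, Mul(-1, Pow(t, 2))) (Function('E')(G, t) = Mul(-1, Add(Mul(t, t), -5)) = Mul(-1, Add(Pow(t, 2), -5)) = Mul(-1, Add(-5, Pow(t, 2))) = Add(5, Mul(-1, Pow(t, 2))))
Pow(Add(Function('E')(42, Function('r')(2, -8)), 4228), Rational(1, 2)) = Pow(Add(Add(5, Mul(-1, Pow(6, 2))), 4228), Rational(1, 2)) = Pow(Add(Add(5, Mul(-1, 36)), 4228), Rational(1, 2)) = Pow(Add(Add(5, -36), 4228), Rational(1, 2)) = Pow(Add(-31, 4228), Rational(1, 2)) = Pow(4197, Rational(1, 2))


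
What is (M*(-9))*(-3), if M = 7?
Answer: 189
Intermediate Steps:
(M*(-9))*(-3) = (7*(-9))*(-3) = -63*(-3) = 189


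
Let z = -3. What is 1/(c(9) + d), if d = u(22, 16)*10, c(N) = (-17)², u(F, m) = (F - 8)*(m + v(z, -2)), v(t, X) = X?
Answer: 1/2249 ≈ 0.00044464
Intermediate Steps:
u(F, m) = (-8 + F)*(-2 + m) (u(F, m) = (F - 8)*(m - 2) = (-8 + F)*(-2 + m))
c(N) = 289
d = 1960 (d = (16 - 8*16 - 2*22 + 22*16)*10 = (16 - 128 - 44 + 352)*10 = 196*10 = 1960)
1/(c(9) + d) = 1/(289 + 1960) = 1/2249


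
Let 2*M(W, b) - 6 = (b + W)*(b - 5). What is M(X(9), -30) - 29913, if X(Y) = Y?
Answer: -59085/2 ≈ -29543.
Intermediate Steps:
M(W, b) = 3 + (-5 + b)*(W + b)/2 (M(W, b) = 3 + ((b + W)*(b - 5))/2 = 3 + ((W + b)*(-5 + b))/2 = 3 + ((-5 + b)*(W + b))/2 = 3 + (-5 + b)*(W + b)/2)
M(X(9), -30) - 29913 = (3 + (½)*(-30)² - 5/2*9 - 5/2*(-30) + (½)*9*(-30)) - 29913 = (3 + (½)*900 - 45/2 + 75 - 135) - 29913 = (3 + 450 - 45/2 + 75 - 135) - 29913 = 741/2 - 29913 = -59085/2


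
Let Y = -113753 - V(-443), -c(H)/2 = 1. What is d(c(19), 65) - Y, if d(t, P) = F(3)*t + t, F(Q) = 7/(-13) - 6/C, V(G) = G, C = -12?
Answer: 1473005/13 ≈ 1.1331e+5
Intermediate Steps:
F(Q) = -1/26 (F(Q) = 7/(-13) - 6/(-12) = 7*(-1/13) - 6*(-1/12) = -7/13 + ½ = -1/26)
c(H) = -2 (c(H) = -2*1 = -2)
Y = -113310 (Y = -113753 - 1*(-443) = -113753 + 443 = -113310)
d(t, P) = 25*t/26 (d(t, P) = -t/26 + t = 25*t/26)
d(c(19), 65) - Y = (25/26)*(-2) - 1*(-113310) = -25/13 + 113310 = 1473005/13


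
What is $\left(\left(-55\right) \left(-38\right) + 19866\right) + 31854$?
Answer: $53810$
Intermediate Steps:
$\left(\left(-55\right) \left(-38\right) + 19866\right) + 31854 = \left(2090 + 19866\right) + 31854 = 21956 + 31854 = 53810$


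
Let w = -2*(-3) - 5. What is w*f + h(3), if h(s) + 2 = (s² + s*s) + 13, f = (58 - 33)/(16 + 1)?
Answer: 518/17 ≈ 30.471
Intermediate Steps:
w = 1 (w = 6 - 5 = 1)
f = 25/17 ≈ 1.4706
h(s) = 11 + 2*s² (h(s) = -2 + ((s² + s*s) + 13) = -2 + ((s² + s²) + 13) = -2 + (2*s² + 13) = -2 + (13 + 2*s²) = 11 + 2*s²)
w*f + h(3) = 1*(25/17) + (11 + 2*3²) = 25/17 + (11 + 2*9) = 25/17 + (11 + 18) = 25/17 + 29 = 518/17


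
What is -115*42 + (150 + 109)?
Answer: -4571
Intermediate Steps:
-115*42 + (150 + 109) = -4830 + 259 = -4571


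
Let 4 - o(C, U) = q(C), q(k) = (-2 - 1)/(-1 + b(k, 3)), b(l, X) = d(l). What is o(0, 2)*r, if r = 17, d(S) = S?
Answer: 17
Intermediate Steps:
b(l, X) = l
q(k) = -3/(-1 + k) (q(k) = (-2 - 1)/(-1 + k) = -3/(-1 + k))
o(C, U) = 4 + 3/(-1 + C) (o(C, U) = 4 - (-3)/(-1 + C) = 4 + 3/(-1 + C))
o(0, 2)*r = ((-1 + 4*0)/(-1 + 0))*17 = ((-1 + 0)/(-1))*17 = -1*(-1)*17 = 1*17 = 17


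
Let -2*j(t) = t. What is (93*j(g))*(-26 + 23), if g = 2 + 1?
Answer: 837/2 ≈ 418.50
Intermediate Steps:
g = 3
j(t) = -t/2
(93*j(g))*(-26 + 23) = (93*(-1/2*3))*(-26 + 23) = (93*(-3/2))*(-3) = -279/2*(-3) = 837/2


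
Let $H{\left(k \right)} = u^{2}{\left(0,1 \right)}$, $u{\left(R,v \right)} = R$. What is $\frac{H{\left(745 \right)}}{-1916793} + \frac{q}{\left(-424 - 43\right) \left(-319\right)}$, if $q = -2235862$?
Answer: $- \frac{2235862}{148973} \approx -15.008$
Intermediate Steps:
$H{\left(k \right)} = 0$ ($H{\left(k \right)} = 0^{2} = 0$)
$\frac{H{\left(745 \right)}}{-1916793} + \frac{q}{\left(-424 - 43\right) \left(-319\right)} = \frac{0}{-1916793} - \frac{2235862}{\left(-424 - 43\right) \left(-319\right)} = 0 \left(- \frac{1}{1916793}\right) - \frac{2235862}{\left(-467\right) \left(-319\right)} = 0 - \frac{2235862}{148973} = - \frac{2235862}{148973}$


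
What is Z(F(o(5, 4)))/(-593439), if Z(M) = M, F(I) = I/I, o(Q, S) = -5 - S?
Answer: -1/593439 ≈ -1.6851e-6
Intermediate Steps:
F(I) = 1
Z(F(o(5, 4)))/(-593439) = 1/(-593439) = 1*(-1/593439) = -1/593439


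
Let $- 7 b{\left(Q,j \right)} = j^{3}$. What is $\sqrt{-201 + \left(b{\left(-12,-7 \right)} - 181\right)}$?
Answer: $3 i \sqrt{37} \approx 18.248 i$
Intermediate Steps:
$b{\left(Q,j \right)} = - \frac{j^{3}}{7}$
$\sqrt{-201 + \left(b{\left(-12,-7 \right)} - 181\right)} = \sqrt{-201 - \left(181 + \frac{\left(-7\right)^{3}}{7}\right)} = \sqrt{-201 - 132} = \sqrt{-333} = 3 i \sqrt{37}$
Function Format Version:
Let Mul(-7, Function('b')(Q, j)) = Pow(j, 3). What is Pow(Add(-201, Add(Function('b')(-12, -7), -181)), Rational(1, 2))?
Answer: Mul(3, I, Pow(37, Rational(1, 2))) ≈ Mul(18.248, I)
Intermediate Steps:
Function('b')(Q, j) = Mul(Rational(-1, 7), Pow(j, 3))
Pow(Add(-201, Add(Function('b')(-12, -7), -181)), Rational(1, 2)) = Pow(Add(-201, Add(Mul(Rational(-1, 7), Pow(-7, 3)), -181)), Rational(1, 2)) = Pow(Add(-201, Add(Mul(Rational(-1, 7), -343), -181)), Rational(1, 2)) = Pow(Add(-201, Add(49, -181)), Rational(1, 2)) = Pow(Add(-201, -132), Rational(1, 2)) = Pow(-333, Rational(1, 2)) = Mul(3, I, Pow(37, Rational(1, 2)))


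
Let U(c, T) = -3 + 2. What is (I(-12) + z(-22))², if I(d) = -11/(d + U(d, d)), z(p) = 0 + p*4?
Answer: 1283689/169 ≈ 7595.8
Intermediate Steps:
U(c, T) = -1
z(p) = 4*p (z(p) = 0 + 4*p = 4*p)
I(d) = -11/(-1 + d) (I(d) = -11/(d - 1) = -11/(-1 + d))
(I(-12) + z(-22))² = (-11/(-1 - 12) + 4*(-22))² = (-11/(-13) - 88)² = (-11*(-1/13) - 88)² = (11/13 - 88)² = (-1133/13)² = 1283689/169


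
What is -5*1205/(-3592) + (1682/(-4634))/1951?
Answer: 27232792803/16237517464 ≈ 1.6772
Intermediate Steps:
-5*1205/(-3592) + (1682/(-4634))/1951 = -6025*(-1/3592) + (1682*(-1/4634))*(1/1951) = 6025/3592 - 841/2317*1/1951 = 6025/3592 - 841/4520467 = 27232792803/16237517464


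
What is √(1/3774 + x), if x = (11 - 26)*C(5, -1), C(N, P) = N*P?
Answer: √1068234474/3774 ≈ 8.6603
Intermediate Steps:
x = 75 (x = (11 - 26)*(5*(-1)) = -15*(-5) = 75)
√(1/3774 + x) = √(1/3774 + 75) = √(283051/3774) = √1068234474/3774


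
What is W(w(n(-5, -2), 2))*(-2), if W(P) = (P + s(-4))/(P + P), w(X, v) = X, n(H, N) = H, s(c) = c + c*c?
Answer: 7/5 ≈ 1.4000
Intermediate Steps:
s(c) = c + c**2
W(P) = (12 + P)/(2*P) (W(P) = (P - 4*(1 - 4))/(P + P) = (P - 4*(-3))/((2*P)) = (P + 12)*(1/(2*P)) = (12 + P)*(1/(2*P)) = (12 + P)/(2*P))
W(w(n(-5, -2), 2))*(-2) = ((1/2)*(12 - 5)/(-5))*(-2) = ((1/2)*(-1/5)*7)*(-2) = -7/10*(-2) = 7/5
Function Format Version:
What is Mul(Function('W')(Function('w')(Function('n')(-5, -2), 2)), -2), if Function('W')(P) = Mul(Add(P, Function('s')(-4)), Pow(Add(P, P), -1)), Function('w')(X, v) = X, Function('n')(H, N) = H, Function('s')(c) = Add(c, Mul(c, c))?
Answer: Rational(7, 5) ≈ 1.4000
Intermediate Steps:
Function('s')(c) = Add(c, Pow(c, 2))
Function('W')(P) = Mul(Rational(1, 2), Pow(P, -1), Add(12, P)) (Function('W')(P) = Mul(Add(P, Mul(-4, Add(1, -4))), Pow(Add(P, P), -1)) = Mul(Add(P, Mul(-4, -3)), Pow(Mul(2, P), -1)) = Mul(Add(P, 12), Mul(Rational(1, 2), Pow(P, -1))) = Mul(Add(12, P), Mul(Rational(1, 2), Pow(P, -1))) = Mul(Rational(1, 2), Pow(P, -1), Add(12, P)))
Mul(Function('W')(Function('w')(Function('n')(-5, -2), 2)), -2) = Mul(Mul(Rational(1, 2), Pow(-5, -1), Add(12, -5)), -2) = Mul(Mul(Rational(1, 2), Rational(-1, 5), 7), -2) = Mul(Rational(-7, 10), -2) = Rational(7, 5)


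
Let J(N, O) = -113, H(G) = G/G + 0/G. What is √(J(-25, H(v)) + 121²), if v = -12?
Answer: 8*√227 ≈ 120.53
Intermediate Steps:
H(G) = 1 (H(G) = 1 + 0 = 1)
√(J(-25, H(v)) + 121²) = √(-113 + 121²) = √(-113 + 14641) = √14528 = 8*√227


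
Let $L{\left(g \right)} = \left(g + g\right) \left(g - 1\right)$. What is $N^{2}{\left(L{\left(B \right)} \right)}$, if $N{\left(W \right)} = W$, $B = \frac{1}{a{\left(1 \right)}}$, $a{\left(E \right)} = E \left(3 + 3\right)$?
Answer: $\frac{25}{324} \approx 0.07716$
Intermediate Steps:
$a{\left(E \right)} = 6 E$ ($a{\left(E \right)} = E 6 = 6 E$)
$B = \frac{1}{6}$ ($B = \frac{1}{6 \cdot 1} = \frac{1}{6} \approx 0.16667$)
$L{\left(g \right)} = 2 g \left(-1 + g\right)$
$N^{2}{\left(L{\left(B \right)} \right)} = \left(2 \cdot \frac{1}{6} \left(-1 + \frac{1}{6}\right)\right)^{2} = \left(2 \cdot \frac{1}{6} \left(- \frac{5}{6}\right)\right)^{2} = \left(- \frac{5}{18}\right)^{2} = \frac{25}{324}$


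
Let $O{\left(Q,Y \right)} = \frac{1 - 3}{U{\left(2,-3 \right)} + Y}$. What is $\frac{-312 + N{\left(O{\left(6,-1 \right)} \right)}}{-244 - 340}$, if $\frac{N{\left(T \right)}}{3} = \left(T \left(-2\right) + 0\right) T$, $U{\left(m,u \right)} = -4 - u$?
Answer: $\frac{159}{292} \approx 0.54452$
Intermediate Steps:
$O{\left(Q,Y \right)} = - \frac{2}{-1 + Y}$ ($O{\left(Q,Y \right)} = \frac{1 - 3}{\left(-4 - -3\right) + Y} = - \frac{2}{\left(-4 + 3\right) + Y} = - \frac{2}{-1 + Y}$)
$N{\left(T \right)} = - 6 T^{2}$ ($N{\left(T \right)} = 3 \left(T \left(-2\right) + 0\right) T = 3 \left(- 2 T + 0\right) T = 3 - 2 T T = 3 \left(- 2 T^{2}\right) = - 6 T^{2}$)
$\frac{-312 + N{\left(O{\left(6,-1 \right)} \right)}}{-244 - 340} = \frac{-312 - 6 \left(- \frac{2}{-1 - 1}\right)^{2}}{-244 - 340} = \frac{-312 - 6 \left(- \frac{2}{-2}\right)^{2}}{-584} = \left(-312 - 6 \left(\left(-2\right) \left(- \frac{1}{2}\right)\right)^{2}\right) \left(- \frac{1}{584}\right) = \left(-312 - 6 \cdot 1^{2}\right) \left(- \frac{1}{584}\right) = \left(-312 - 6\right) \left(- \frac{1}{584}\right) = \left(-318\right) \left(- \frac{1}{584}\right) = \frac{159}{292}$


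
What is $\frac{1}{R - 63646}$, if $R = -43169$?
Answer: $- \frac{1}{106815} \approx -9.362 \cdot 10^{-6}$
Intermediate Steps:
$\frac{1}{R - 63646} = \frac{1}{-43169 - 63646} = \frac{1}{-106815} = - \frac{1}{106815}$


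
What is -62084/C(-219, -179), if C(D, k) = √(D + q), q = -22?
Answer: 62084*I*√241/241 ≈ 3999.2*I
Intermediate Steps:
C(D, k) = √(-22 + D) (C(D, k) = √(D - 22) = √(-22 + D))
-62084/C(-219, -179) = -62084/√(-22 - 219) = -62084*(-I*√241/241) = -(-62084)*I*√241/241 = 62084*I*√241/241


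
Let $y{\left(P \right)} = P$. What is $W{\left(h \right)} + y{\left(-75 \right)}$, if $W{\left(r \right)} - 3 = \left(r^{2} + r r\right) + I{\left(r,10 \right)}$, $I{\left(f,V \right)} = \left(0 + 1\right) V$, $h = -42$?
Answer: $3466$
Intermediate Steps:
$I{\left(f,V \right)} = V$ ($I{\left(f,V \right)} = 1 V = V$)
$W{\left(r \right)} = 13 + 2 r^{2}$ ($W{\left(r \right)} = 3 + \left(\left(r^{2} + r r\right) + 10\right) = 3 + \left(\left(r^{2} + r^{2}\right) + 10\right) = 3 + \left(2 r^{2} + 10\right) = 3 + \left(10 + 2 r^{2}\right) = 13 + 2 r^{2}$)
$W{\left(h \right)} + y{\left(-75 \right)} = \left(13 + 2 \left(-42\right)^{2}\right) - 75 = \left(13 + 2 \cdot 1764\right) - 75 = \left(13 + 3528\right) - 75 = 3541 - 75 = 3466$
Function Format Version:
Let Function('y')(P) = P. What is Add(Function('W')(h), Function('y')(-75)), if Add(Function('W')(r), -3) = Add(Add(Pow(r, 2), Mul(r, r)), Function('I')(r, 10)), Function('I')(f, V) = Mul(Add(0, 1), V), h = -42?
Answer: 3466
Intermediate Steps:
Function('I')(f, V) = V (Function('I')(f, V) = Mul(1, V) = V)
Function('W')(r) = Add(13, Mul(2, Pow(r, 2))) (Function('W')(r) = Add(3, Add(Add(Pow(r, 2), Mul(r, r)), 10)) = Add(3, Add(Add(Pow(r, 2), Pow(r, 2)), 10)) = Add(3, Add(Mul(2, Pow(r, 2)), 10)) = Add(3, Add(10, Mul(2, Pow(r, 2)))) = Add(13, Mul(2, Pow(r, 2))))
Add(Function('W')(h), Function('y')(-75)) = Add(Add(13, Mul(2, Pow(-42, 2))), -75) = Add(Add(13, Mul(2, 1764)), -75) = Add(Add(13, 3528), -75) = Add(3541, -75) = 3466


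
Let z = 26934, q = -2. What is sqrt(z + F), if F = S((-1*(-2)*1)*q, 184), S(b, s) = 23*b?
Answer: sqrt(26842) ≈ 163.84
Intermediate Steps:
F = -92 (F = 23*((-1*(-2)*1)*(-2)) = 23*((2*1)*(-2)) = 23*(2*(-2)) = 23*(-4) = -92)
sqrt(z + F) = sqrt(26934 - 92) = sqrt(26842)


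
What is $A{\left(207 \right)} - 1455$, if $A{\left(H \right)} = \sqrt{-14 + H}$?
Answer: $-1455 + \sqrt{193} \approx -1441.1$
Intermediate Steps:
$A{\left(207 \right)} - 1455 = \sqrt{-14 + 207} - 1455 = \sqrt{193} - 1455 = -1455 + \sqrt{193}$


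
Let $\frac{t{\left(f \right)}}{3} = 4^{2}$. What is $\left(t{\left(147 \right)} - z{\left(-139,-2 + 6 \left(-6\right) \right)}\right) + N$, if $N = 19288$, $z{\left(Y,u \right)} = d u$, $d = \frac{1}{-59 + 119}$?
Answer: $\frac{580099}{30} \approx 19337.0$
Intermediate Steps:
$d = \frac{1}{60} \approx 0.016667$
$z{\left(Y,u \right)} = \frac{u}{60}$
$t{\left(f \right)} = 48$ ($t{\left(f \right)} = 3 \cdot 4^{2} = 3 \cdot 16 = 48$)
$\left(t{\left(147 \right)} - z{\left(-139,-2 + 6 \left(-6\right) \right)}\right) + N = \left(48 - \frac{-2 + 6 \left(-6\right)}{60}\right) + 19288 = \left(48 - \frac{-2 - 36}{60}\right) + 19288 = \left(48 - \frac{1}{60} \left(-38\right)\right) + 19288 = \left(48 - - \frac{19}{30}\right) + 19288 = \left(48 + \frac{19}{30}\right) + 19288 = \frac{1459}{30} + 19288 = \frac{580099}{30}$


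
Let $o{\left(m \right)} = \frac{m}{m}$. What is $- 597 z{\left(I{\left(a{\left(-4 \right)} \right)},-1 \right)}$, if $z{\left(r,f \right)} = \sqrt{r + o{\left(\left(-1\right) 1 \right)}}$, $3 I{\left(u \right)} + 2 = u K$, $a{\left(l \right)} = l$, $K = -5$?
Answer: $- 597 \sqrt{7} \approx -1579.5$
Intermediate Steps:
$I{\left(u \right)} = - \frac{2}{3} - \frac{5 u}{3}$ ($I{\left(u \right)} = - \frac{2}{3} + \frac{u \left(-5\right)}{3} = - \frac{2}{3} + \frac{\left(-5\right) u}{3} = - \frac{2}{3} - \frac{5 u}{3}$)
$o{\left(m \right)} = 1$
$z{\left(r,f \right)} = \sqrt{1 + r}$ ($z{\left(r,f \right)} = \sqrt{r + 1} = \sqrt{1 + r}$)
$- 597 z{\left(I{\left(a{\left(-4 \right)} \right)},-1 \right)} = - 597 \sqrt{1 - -6} = - 597 \sqrt{1 + \left(- \frac{2}{3} + \frac{20}{3}\right)} = - 597 \sqrt{1 + 6} = - 597 \sqrt{7}$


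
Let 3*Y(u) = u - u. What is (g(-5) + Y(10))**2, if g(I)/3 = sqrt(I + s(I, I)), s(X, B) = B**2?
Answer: 180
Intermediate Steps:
Y(u) = 0 (Y(u) = (u - u)/3 = (1/3)*0 = 0)
g(I) = 3*sqrt(I + I**2)
(g(-5) + Y(10))**2 = (3*sqrt(-5*(1 - 5)) + 0)**2 = (3*sqrt(-5*(-4)) + 0)**2 = (3*sqrt(20) + 0)**2 = (3*(2*sqrt(5)) + 0)**2 = (6*sqrt(5) + 0)**2 = (6*sqrt(5))**2 = 180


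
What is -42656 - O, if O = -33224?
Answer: -9432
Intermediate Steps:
-42656 - O = -42656 - 1*(-33224) = -42656 + 33224 = -9432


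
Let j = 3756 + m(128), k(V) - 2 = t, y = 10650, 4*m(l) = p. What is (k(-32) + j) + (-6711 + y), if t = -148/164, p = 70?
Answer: 632515/82 ≈ 7713.6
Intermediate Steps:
m(l) = 35/2 (m(l) = (¼)*70 = 35/2)
t = -37/41 (t = -148*1/164 = -37/41 ≈ -0.90244)
k(V) = 45/41 (k(V) = 2 - 37/41 = 45/41)
j = 7547/2 (j = 3756 + 35/2 = 7547/2 ≈ 3773.5)
(k(-32) + j) + (-6711 + y) = (45/41 + 7547/2) + (-6711 + 10650) = 309517/82 + 3939 = 632515/82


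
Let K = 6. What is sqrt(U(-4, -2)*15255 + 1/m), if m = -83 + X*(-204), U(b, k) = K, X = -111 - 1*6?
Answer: sqrt(51780921398035)/23785 ≈ 302.54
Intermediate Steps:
X = -117 (X = -111 - 6 = -117)
U(b, k) = 6
m = 23785 (m = -83 - 117*(-204) = -83 + 23868 = 23785)
sqrt(U(-4, -2)*15255 + 1/m) = sqrt(6*15255 + 1/23785) = sqrt(91530 + 1/23785) = sqrt(2177041051/23785) = sqrt(51780921398035)/23785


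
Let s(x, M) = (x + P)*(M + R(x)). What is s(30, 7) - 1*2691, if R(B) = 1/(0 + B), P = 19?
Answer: -70391/30 ≈ -2346.4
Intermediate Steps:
R(B) = 1/B
s(x, M) = (19 + x)*(M + 1/x) (s(x, M) = (x + 19)*(M + 1/x) = (19 + x)*(M + 1/x))
s(30, 7) - 1*2691 = (1 + 19*7 + 19/30 + 7*30) - 1*2691 = (1 + 133 + 19*(1/30) + 210) - 2691 = (1 + 133 + 19/30 + 210) - 2691 = 10339/30 - 2691 = -70391/30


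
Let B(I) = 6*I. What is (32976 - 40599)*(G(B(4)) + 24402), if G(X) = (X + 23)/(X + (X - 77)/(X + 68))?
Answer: -400898402982/2155 ≈ -1.8603e+8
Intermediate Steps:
G(X) = (23 + X)/(X + (-77 + X)/(68 + X))
(32976 - 40599)*(G(B(4)) + 24402) = (32976 - 40599)*((1564 + (6*4)² + 91*(6*4))/(-77 + (6*4)² + 69*(6*4)) + 24402) = -7623*((1564 + 24² + 91*24)/(-77 + 24² + 69*24) + 24402) = -7623*((1564 + 576 + 2184)/(-77 + 576 + 1656) + 24402) = -7623*(4324/2155 + 24402) = -7623*52590634/2155 = -400898402982/2155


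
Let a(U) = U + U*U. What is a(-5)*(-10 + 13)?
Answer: 60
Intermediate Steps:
a(U) = U + U²
a(-5)*(-10 + 13) = (-5*(1 - 5))*(-10 + 13) = -5*(-4)*3 = 20*3 = 60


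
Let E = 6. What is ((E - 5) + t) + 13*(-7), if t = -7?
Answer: -97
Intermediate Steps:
((E - 5) + t) + 13*(-7) = ((6 - 5) - 7) + 13*(-7) = (1 - 7) - 91 = -6 - 91 = -97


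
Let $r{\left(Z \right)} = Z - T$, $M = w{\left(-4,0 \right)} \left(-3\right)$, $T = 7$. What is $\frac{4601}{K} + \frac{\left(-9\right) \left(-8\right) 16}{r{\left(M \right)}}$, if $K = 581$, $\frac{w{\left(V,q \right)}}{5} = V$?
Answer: $\frac{913165}{30793} \approx 29.655$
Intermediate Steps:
$w{\left(V,q \right)} = 5 V$
$M = 60$ ($M = 5 \left(-4\right) \left(-3\right) = \left(-20\right) \left(-3\right) = 60$)
$r{\left(Z \right)} = -7 + Z$ ($r{\left(Z \right)} = Z - 7 = -7 + Z$)
$\frac{4601}{K} + \frac{\left(-9\right) \left(-8\right) 16}{r{\left(M \right)}} = \frac{4601}{581} + \frac{\left(-9\right) \left(-8\right) 16}{-7 + 60} = 4601 \cdot \frac{1}{581} + \frac{72 \cdot 16}{53} = \frac{4601}{581} + 1152 \cdot \frac{1}{53} = \frac{4601}{581} + \frac{1152}{53} = \frac{913165}{30793}$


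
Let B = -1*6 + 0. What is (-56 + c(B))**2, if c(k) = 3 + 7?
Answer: 2116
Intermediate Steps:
B = -6 (B = -6 + 0 = -6)
c(k) = 10
(-56 + c(B))**2 = (-56 + 10)**2 = (-46)**2 = 2116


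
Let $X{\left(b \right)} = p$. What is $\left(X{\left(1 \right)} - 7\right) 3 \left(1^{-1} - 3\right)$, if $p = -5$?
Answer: $72$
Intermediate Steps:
$X{\left(b \right)} = -5$
$\left(X{\left(1 \right)} - 7\right) 3 \left(1^{-1} - 3\right) = \left(-5 - 7\right) 3 \left(1^{-1} - 3\right) = - 12 \cdot 3 \left(1 - 3\right) = - 12 \cdot 3 \left(-2\right) = \left(-12\right) \left(-6\right) = 72$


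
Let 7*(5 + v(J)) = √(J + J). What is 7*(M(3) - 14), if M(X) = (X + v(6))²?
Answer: -478/7 - 8*√3 ≈ -82.142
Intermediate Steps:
v(J) = -5 + √2*√J/7 (v(J) = -5 + √(J + J)/7 = -5 + √(2*J)/7 = -5 + (√2*√J)/7 = -5 + √2*√J/7)
M(X) = (-5 + X + 2*√3/7)² (M(X) = (X + (-5 + √2*√6/7))² = (X + (-5 + 2*√3/7))² = (-5 + X + 2*√3/7)²)
7*(M(3) - 14) = 7*((-35 + 2*√3 + 7*3)²/49 - 14) = 7*((-35 + 2*√3 + 21)²/49 - 14) = 7*((-14 + 2*√3)²/49 - 14) = 7*(-14 + (-14 + 2*√3)²/49) = -98 + (-14 + 2*√3)²/7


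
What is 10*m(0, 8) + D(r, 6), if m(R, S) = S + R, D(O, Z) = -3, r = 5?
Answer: 77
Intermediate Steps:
m(R, S) = R + S
10*m(0, 8) + D(r, 6) = 10*(0 + 8) - 3 = 10*8 - 3 = 80 - 3 = 77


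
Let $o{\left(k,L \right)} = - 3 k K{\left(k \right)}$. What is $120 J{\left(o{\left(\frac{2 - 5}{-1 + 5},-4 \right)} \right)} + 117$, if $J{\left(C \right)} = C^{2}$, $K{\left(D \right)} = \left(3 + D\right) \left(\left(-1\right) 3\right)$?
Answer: $\frac{889479}{32} \approx 27796.0$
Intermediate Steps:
$K{\left(D \right)} = -9 - 3 D$ ($K{\left(D \right)} = \left(3 + D\right) \left(-3\right) = -9 - 3 D$)
$o{\left(k,L \right)} = - 3 k \left(-9 - 3 k\right)$
$120 J{\left(o{\left(\frac{2 - 5}{-1 + 5},-4 \right)} \right)} + 117 = 120 \left(9 \frac{2 - 5}{-1 + 5} \left(3 + \frac{2 - 5}{-1 + 5}\right)\right)^{2} + 117 = 120 \left(9 \left(- \frac{3}{4}\right) \left(3 - \frac{3}{4}\right)\right)^{2} + 117 = 120 \left(9 \left(- \frac{3}{4}\right) \frac{9}{4}\right)^{2} + 117 = 120 \left(- \frac{243}{16}\right)^{2} + 117 = 120 \cdot \frac{59049}{256} + 117 = \frac{885735}{32} + 117 = \frac{889479}{32}$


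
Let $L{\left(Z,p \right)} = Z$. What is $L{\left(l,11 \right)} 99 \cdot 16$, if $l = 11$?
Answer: $17424$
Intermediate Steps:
$L{\left(l,11 \right)} 99 \cdot 16 = 11 \cdot 99 \cdot 16 = 1089 \cdot 16 = 17424$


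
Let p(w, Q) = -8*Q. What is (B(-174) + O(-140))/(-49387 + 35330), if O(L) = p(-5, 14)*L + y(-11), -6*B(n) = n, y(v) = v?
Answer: -15698/14057 ≈ -1.1167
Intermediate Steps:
B(n) = -n/6
O(L) = -11 - 112*L (O(L) = (-8*14)*L - 11 = -112*L - 11 = -11 - 112*L)
(B(-174) + O(-140))/(-49387 + 35330) = (-⅙*(-174) + (-11 - 112*(-140)))/(-49387 + 35330) = (29 + (-11 + 15680))/(-14057) = (29 + 15669)*(-1/14057) = 15698*(-1/14057) = -15698/14057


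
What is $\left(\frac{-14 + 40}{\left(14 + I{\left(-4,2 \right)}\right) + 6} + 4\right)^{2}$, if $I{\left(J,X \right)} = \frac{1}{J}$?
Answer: $\frac{176400}{6241} \approx 28.265$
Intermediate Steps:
$\left(\frac{-14 + 40}{\left(14 + I{\left(-4,2 \right)}\right) + 6} + 4\right)^{2} = \left(\frac{-14 + 40}{\left(14 + \frac{1}{-4}\right) + 6} + 4\right)^{2} = \left(\frac{26}{\left(14 - \frac{1}{4}\right) + 6} + 4\right)^{2} = \left(\frac{26}{\frac{55}{4} + 6} + 4\right)^{2} = \left(\frac{26}{\frac{79}{4}} + 4\right)^{2} = \left(26 \cdot \frac{4}{79} + 4\right)^{2} = \left(\frac{104}{79} + 4\right)^{2} = \left(\frac{420}{79}\right)^{2} = \frac{176400}{6241}$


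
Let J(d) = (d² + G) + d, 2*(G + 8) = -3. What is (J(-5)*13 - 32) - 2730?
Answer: -5251/2 ≈ -2625.5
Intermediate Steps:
G = -19/2 (G = -8 + (½)*(-3) = -8 - 3/2 = -19/2 ≈ -9.5000)
J(d) = -19/2 + d + d² (J(d) = (d² - 19/2) + d = (-19/2 + d²) + d = -19/2 + d + d²)
(J(-5)*13 - 32) - 2730 = ((-19/2 - 5 + (-5)²)*13 - 32) - 2730 = ((-19/2 - 5 + 25)*13 - 32) - 2730 = ((21/2)*13 - 32) - 2730 = (273/2 - 32) - 2730 = 209/2 - 2730 = -5251/2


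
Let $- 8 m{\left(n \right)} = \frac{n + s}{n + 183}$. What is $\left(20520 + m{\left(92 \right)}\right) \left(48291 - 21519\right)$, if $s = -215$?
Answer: $\frac{302149615239}{550} \approx 5.4936 \cdot 10^{8}$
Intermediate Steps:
$m{\left(n \right)} = - \frac{-215 + n}{8 \left(183 + n\right)}$ ($m{\left(n \right)} = - \frac{\left(n - 215\right) \frac{1}{n + 183}}{8} = - \frac{\left(-215 + n\right) \frac{1}{183 + n}}{8} = - \frac{\frac{1}{183 + n} \left(-215 + n\right)}{8} = - \frac{-215 + n}{8 \left(183 + n\right)}$)
$\left(20520 + m{\left(92 \right)}\right) \left(48291 - 21519\right) = \left(20520 + \frac{215 - 92}{8 \left(183 + 92\right)}\right) \left(48291 - 21519\right) = \left(20520 + \frac{215 - 92}{8 \cdot 275}\right) 26772 = \left(20520 + \frac{1}{8} \cdot \frac{1}{275} \cdot 123\right) 26772 = \left(20520 + \frac{123}{2200}\right) 26772 = \frac{45144123}{2200} \cdot 26772 = \frac{302149615239}{550}$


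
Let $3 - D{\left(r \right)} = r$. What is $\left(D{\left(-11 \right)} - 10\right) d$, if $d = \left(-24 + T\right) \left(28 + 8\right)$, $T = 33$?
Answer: $1296$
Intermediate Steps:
$D{\left(r \right)} = 3 - r$
$d = 324$ ($d = \left(-24 + 33\right) \left(28 + 8\right) = 9 \cdot 36 = 324$)
$\left(D{\left(-11 \right)} - 10\right) d = \left(\left(3 - -11\right) - 10\right) 324 = \left(\left(3 + 11\right) - 10\right) 324 = \left(14 - 10\right) 324 = 4 \cdot 324 = 1296$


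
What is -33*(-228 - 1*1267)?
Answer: 49335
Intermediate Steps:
-33*(-228 - 1*1267) = -33*(-228 - 1267) = -33*(-1495) = 49335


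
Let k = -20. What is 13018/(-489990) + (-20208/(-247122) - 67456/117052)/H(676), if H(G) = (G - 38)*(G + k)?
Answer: -136812528407863133/5149315530467591340 ≈ -0.026569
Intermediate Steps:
H(G) = (-38 + G)*(-20 + G) (H(G) = (G - 38)*(G - 20) = (-38 + G)*(-20 + G))
13018/(-489990) + (-20208/(-247122) - 67456/117052)/H(676) = 13018/(-489990) + (-20208/(-247122) - 67456/117052)/(760 + 676² - 58*676) = 13018*(-1/489990) + (-20208*(-1/247122) - 67456*1/117052)/(760 + 456976 - 39208) = -6509/244995 + (3368/41187 - 16864/29263)/418528 = -6509/244995 - 596019784/1205255181*1/418528 = -6509/244995 - 74502473/63054130049196 = -136812528407863133/5149315530467591340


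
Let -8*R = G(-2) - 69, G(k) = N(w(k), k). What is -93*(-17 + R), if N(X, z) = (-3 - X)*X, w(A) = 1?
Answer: 5859/8 ≈ 732.38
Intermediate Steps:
N(X, z) = X*(-3 - X)
G(k) = -4 (G(k) = -1*1*(3 + 1) = -1*1*4 = -4)
R = 73/8 (R = -(-4 - 69)/8 = -1/8*(-73) = 73/8 ≈ 9.1250)
-93*(-17 + R) = -93*(-17 + 73/8) = -93*(-63/8) = 5859/8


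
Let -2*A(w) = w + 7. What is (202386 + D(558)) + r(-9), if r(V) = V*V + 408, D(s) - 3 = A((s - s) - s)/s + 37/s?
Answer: 226412473/1116 ≈ 2.0288e+5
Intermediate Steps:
A(w) = -7/2 - w/2 (A(w) = -(w + 7)/2 = -(7 + w)/2 = -7/2 - w/2)
D(s) = 3 + 37/s + (-7/2 + s/2)/s (D(s) = 3 + ((-7/2 - ((s - s) - s)/2)/s + 37/s) = 3 + ((-7/2 - (0 - s)/2)/s + 37/s) = 3 + ((-7/2 - (-1)*s/2)/s + 37/s) = 3 + ((-7/2 + s/2)/s + 37/s) = 3 + (37/s + (-7/2 + s/2)/s) = 3 + 37/s + (-7/2 + s/2)/s)
r(V) = 408 + V**2 (r(V) = V**2 + 408 = 408 + V**2)
(202386 + D(558)) + r(-9) = (202386 + (1/2)*(67 + 7*558)/558) + (408 + (-9)**2) = (202386 + (1/2)*(1/558)*(67 + 3906)) + (408 + 81) = (202386 + (1/2)*(1/558)*3973) + 489 = (202386 + 3973/1116) + 489 = 225866749/1116 + 489 = 226412473/1116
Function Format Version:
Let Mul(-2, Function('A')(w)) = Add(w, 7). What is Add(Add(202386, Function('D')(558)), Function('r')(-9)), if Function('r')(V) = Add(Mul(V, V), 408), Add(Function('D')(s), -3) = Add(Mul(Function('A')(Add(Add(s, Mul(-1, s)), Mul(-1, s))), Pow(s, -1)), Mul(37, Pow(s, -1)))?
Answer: Rational(226412473, 1116) ≈ 2.0288e+5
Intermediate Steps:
Function('A')(w) = Add(Rational(-7, 2), Mul(Rational(-1, 2), w)) (Function('A')(w) = Mul(Rational(-1, 2), Add(w, 7)) = Mul(Rational(-1, 2), Add(7, w)) = Add(Rational(-7, 2), Mul(Rational(-1, 2), w)))
Function('D')(s) = Add(3, Mul(37, Pow(s, -1)), Mul(Pow(s, -1), Add(Rational(-7, 2), Mul(Rational(1, 2), s)))) (Function('D')(s) = Add(3, Add(Mul(Add(Rational(-7, 2), Mul(Rational(-1, 2), Add(Add(s, Mul(-1, s)), Mul(-1, s)))), Pow(s, -1)), Mul(37, Pow(s, -1)))) = Add(3, Add(Mul(Add(Rational(-7, 2), Mul(Rational(-1, 2), Add(0, Mul(-1, s)))), Pow(s, -1)), Mul(37, Pow(s, -1)))) = Add(3, Add(Mul(Add(Rational(-7, 2), Mul(Rational(-1, 2), Mul(-1, s))), Pow(s, -1)), Mul(37, Pow(s, -1)))) = Add(3, Add(Mul(Add(Rational(-7, 2), Mul(Rational(1, 2), s)), Pow(s, -1)), Mul(37, Pow(s, -1)))) = Add(3, Add(Mul(Pow(s, -1), Add(Rational(-7, 2), Mul(Rational(1, 2), s))), Mul(37, Pow(s, -1)))) = Add(3, Add(Mul(37, Pow(s, -1)), Mul(Pow(s, -1), Add(Rational(-7, 2), Mul(Rational(1, 2), s))))) = Add(3, Mul(37, Pow(s, -1)), Mul(Pow(s, -1), Add(Rational(-7, 2), Mul(Rational(1, 2), s)))))
Function('r')(V) = Add(408, Pow(V, 2)) (Function('r')(V) = Add(Pow(V, 2), 408) = Add(408, Pow(V, 2)))
Add(Add(202386, Function('D')(558)), Function('r')(-9)) = Add(Add(202386, Mul(Rational(1, 2), Pow(558, -1), Add(67, Mul(7, 558)))), Add(408, Pow(-9, 2))) = Add(Add(202386, Mul(Rational(1, 2), Rational(1, 558), Add(67, 3906))), Add(408, 81)) = Add(Add(202386, Mul(Rational(1, 2), Rational(1, 558), 3973)), 489) = Add(Add(202386, Rational(3973, 1116)), 489) = Add(Rational(225866749, 1116), 489) = Rational(226412473, 1116)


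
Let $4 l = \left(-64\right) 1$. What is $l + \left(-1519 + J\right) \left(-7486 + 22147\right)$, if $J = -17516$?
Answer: $-279072151$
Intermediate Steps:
$l = -16$ ($l = \frac{\left(-64\right) 1}{4} = \frac{1}{4} \left(-64\right) = -16$)
$l + \left(-1519 + J\right) \left(-7486 + 22147\right) = -16 + \left(-1519 - 17516\right) \left(-7486 + 22147\right) = -16 - 279072135 = -279072151$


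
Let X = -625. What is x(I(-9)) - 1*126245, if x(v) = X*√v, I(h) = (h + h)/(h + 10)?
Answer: -126245 - 1875*I*√2 ≈ -1.2625e+5 - 2651.7*I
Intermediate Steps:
I(h) = 2*h/(10 + h) (I(h) = (2*h)/(10 + h) = 2*h/(10 + h))
x(v) = -625*√v
x(I(-9)) - 1*126245 = -625*3*I*√2/√(10 - 9) - 1*126245 = -625*3*I*√2 - 126245 = -1875*I*√2 - 126245 = -126245 - 1875*I*√2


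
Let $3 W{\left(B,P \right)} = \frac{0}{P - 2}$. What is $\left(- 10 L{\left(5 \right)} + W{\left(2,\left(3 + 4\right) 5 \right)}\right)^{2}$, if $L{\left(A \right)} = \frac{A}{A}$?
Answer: $100$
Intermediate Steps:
$L{\left(A \right)} = 1$
$W{\left(B,P \right)} = 0$ ($W{\left(B,P \right)} = \frac{0 \frac{1}{P - 2}}{3} = \frac{0 \frac{1}{-2 + P}}{3} = \frac{1}{3} \cdot 0 = 0$)
$\left(- 10 L{\left(5 \right)} + W{\left(2,\left(3 + 4\right) 5 \right)}\right)^{2} = \left(\left(-10\right) 1 + 0\right)^{2} = \left(-10 + 0\right)^{2} = \left(-10\right)^{2} = 100$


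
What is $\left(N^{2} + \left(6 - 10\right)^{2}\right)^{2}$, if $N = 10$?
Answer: $13456$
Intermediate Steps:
$\left(N^{2} + \left(6 - 10\right)^{2}\right)^{2} = \left(10^{2} + \left(6 - 10\right)^{2}\right)^{2} = \left(100 + \left(-4\right)^{2}\right)^{2} = \left(100 + 16\right)^{2} = 116^{2} = 13456$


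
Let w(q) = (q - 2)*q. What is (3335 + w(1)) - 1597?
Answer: 1737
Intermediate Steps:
w(q) = q*(-2 + q) (w(q) = (-2 + q)*q = q*(-2 + q))
(3335 + w(1)) - 1597 = (3335 + 1*(-2 + 1)) - 1597 = (3335 + 1*(-1)) - 1597 = (3335 - 1) - 1597 = 3334 - 1597 = 1737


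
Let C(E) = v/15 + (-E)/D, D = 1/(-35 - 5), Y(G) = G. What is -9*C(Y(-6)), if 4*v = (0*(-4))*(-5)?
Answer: 2160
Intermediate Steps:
D = -1/40 (D = 1/(-40) = -1/40 ≈ -0.025000)
v = 0 (v = ((0*(-4))*(-5))/4 = (0*(-5))/4 = (1/4)*0 = 0)
C(E) = 40*E (C(E) = 0/15 + (-E)/(-1/40) = 0*(1/15) - E*(-40) = 0 + 40*E = 40*E)
-9*C(Y(-6)) = -360*(-6) = -9*(-240) = 2160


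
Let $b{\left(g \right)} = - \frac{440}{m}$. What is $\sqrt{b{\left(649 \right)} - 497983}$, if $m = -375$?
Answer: $\frac{i \sqrt{112045911}}{15} \approx 705.68 i$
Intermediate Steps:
$b{\left(g \right)} = \frac{88}{75}$ ($b{\left(g \right)} = - \frac{440}{-375} = \left(-440\right) \left(- \frac{1}{375}\right) = \frac{88}{75}$)
$\sqrt{b{\left(649 \right)} - 497983} = \sqrt{\frac{88}{75} - 497983} = \sqrt{- \frac{37348637}{75}} = \frac{i \sqrt{112045911}}{15}$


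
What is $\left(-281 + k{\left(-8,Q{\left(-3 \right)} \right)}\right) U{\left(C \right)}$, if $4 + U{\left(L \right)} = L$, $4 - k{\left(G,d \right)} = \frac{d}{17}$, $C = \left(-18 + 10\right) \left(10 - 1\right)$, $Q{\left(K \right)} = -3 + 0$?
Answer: $\frac{357656}{17} \approx 21039.0$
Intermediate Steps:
$Q{\left(K \right)} = -3$
$C = -72$ ($C = \left(-8\right) 9 = -72$)
$k{\left(G,d \right)} = 4 - \frac{d}{17}$
$U{\left(L \right)} = -4 + L$
$\left(-281 + k{\left(-8,Q{\left(-3 \right)} \right)}\right) U{\left(C \right)} = \left(-281 + \left(4 - - \frac{3}{17}\right)\right) \left(-4 - 72\right) = \left(-281 + \left(4 + \frac{3}{17}\right)\right) \left(-76\right) = \left(-281 + \frac{71}{17}\right) \left(-76\right) = \left(- \frac{4706}{17}\right) \left(-76\right) = \frac{357656}{17}$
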